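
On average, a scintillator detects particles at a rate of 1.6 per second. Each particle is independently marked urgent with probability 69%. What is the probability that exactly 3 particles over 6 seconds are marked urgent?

Thinning: the particles that are marked urgent themselves form a Poisson process with rate 0.69 × 1.6 = 1.104 per second.
Over the interval, μ = 1.104 × 6 = 6.624 (6 seconds).
P(N = 3) = e^(−6.624) · 6.624^3/3! ≈ 0.0643.

0.0643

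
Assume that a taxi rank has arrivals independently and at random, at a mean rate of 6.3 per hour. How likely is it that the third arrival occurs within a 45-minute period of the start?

0.8502

Over the interval, μ = 6.3 × 0.75 = 4.725 (a 45-minute period = 0.75 hours).
The third arrival falls in the interval iff at least 3 events occur there: P(S_3 ≤ t) = P(N ≥ 3) = 1 − P(N ≤ 2) ≈ 0.8502.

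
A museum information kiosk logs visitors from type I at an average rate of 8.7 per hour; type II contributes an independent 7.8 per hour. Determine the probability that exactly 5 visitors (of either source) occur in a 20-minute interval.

Independent Poisson processes superpose: combined rate λ = 8.7 + 7.8 = 16.5 per hour.
Over the interval, μ = 16.5 × 1/3 = 5.5 (a 20-minute interval = 1/3 hours).
P(N = 5) = e^(−5.5) · 5.5^5/5! ≈ 0.1714.

0.1714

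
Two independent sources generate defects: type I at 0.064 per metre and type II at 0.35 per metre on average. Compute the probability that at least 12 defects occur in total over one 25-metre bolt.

Independent Poisson processes superpose: combined rate λ = 0.064 + 0.35 = 0.414 per metre.
Over the interval, μ = 0.414 × 25 = 10.35 (a 25-metre bolt = 25 metres).
P(N ≥ 12) = 1 − P(N ≤ 11) ≈ 0.3436.

0.3436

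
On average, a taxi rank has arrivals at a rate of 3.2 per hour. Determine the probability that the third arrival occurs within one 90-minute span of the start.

Over the interval, μ = 3.2 × 1.5 = 4.8 (a 90-minute span = 1.5 hours).
The third arrival falls in the interval iff at least 3 events occur there: P(S_3 ≤ t) = P(N ≥ 3) = 1 − P(N ≤ 2) ≈ 0.8575.

0.8575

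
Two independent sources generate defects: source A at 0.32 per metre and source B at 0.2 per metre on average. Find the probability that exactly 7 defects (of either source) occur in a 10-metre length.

0.1125

Independent Poisson processes superpose: combined rate λ = 0.32 + 0.2 = 0.52 per metre.
Over the interval, μ = 0.52 × 10 = 5.2 (a 10-metre length = 10 metres).
P(N = 7) = e^(−5.2) · 5.2^7/7! ≈ 0.1125.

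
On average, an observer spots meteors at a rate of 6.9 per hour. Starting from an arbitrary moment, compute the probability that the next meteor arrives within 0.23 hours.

0.7955

Inter-arrival times are exponential with rate λ = 6.9 per hour.
P(T ≤ 0.23) = 1 − e^(−λt) = 1 − e^(−6.9 × 0.23) = 1 − e^(−1.587) ≈ 0.7955.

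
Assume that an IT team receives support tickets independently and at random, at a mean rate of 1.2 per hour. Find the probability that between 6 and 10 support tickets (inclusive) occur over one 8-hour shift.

0.5491

Over the interval, μ = 1.2 × 8 = 9.6 (an 8-hour shift = 8 hours).
P(6 ≤ N ≤ 10) = Σ_{j=6}^{10} e^(−9.6) · 9.6^j/j! ≈ 0.5491.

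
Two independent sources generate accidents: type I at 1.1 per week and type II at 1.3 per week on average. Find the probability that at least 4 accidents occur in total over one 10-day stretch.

Independent Poisson processes superpose: combined rate λ = 1.1 + 1.3 = 2.4 per week.
Over the interval, μ = 2.4 × 10/7 ≈ 3.42857 (a 10-day stretch = 10/7 weeks).
P(N ≥ 4) = 1 − P(N ≤ 3) ≈ 0.4479.

0.4479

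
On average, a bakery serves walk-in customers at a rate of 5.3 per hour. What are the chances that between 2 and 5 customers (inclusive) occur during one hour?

With mean μ = 5.3 per hour,
P(2 ≤ N ≤ 5) = Σ_{j=2}^{5} e^(−5.3) · 5.3^j/j! ≈ 0.5320.

0.5320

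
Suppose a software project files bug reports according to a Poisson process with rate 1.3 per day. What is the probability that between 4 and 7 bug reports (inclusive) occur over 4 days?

0.6069

Over the interval, μ = 1.3 × 4 = 5.2 (4 days).
P(4 ≤ N ≤ 7) = Σ_{j=4}^{7} e^(−5.2) · 5.2^j/j! ≈ 0.6069.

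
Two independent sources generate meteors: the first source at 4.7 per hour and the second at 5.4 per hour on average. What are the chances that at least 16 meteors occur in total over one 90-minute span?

Independent Poisson processes superpose: combined rate λ = 4.7 + 5.4 = 10.1 per hour.
Over the interval, μ = 10.1 × 1.5 = 15.15 (a 90-minute span = 1.5 hours).
P(N ≥ 16) = 1 − P(N ≤ 15) ≈ 0.4473.

0.4473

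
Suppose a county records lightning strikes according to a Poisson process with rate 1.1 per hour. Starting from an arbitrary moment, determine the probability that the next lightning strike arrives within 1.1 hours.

0.7018

Inter-arrival times are exponential with rate λ = 1.1 per hour.
P(T ≤ 1.1) = 1 − e^(−λt) = 1 − e^(−1.1 × 1.1) = 1 − e^(−1.21) ≈ 0.7018.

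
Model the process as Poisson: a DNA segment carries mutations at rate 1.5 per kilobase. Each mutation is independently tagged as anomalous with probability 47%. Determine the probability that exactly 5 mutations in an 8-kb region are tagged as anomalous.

Thinning: the mutations that are tagged as anomalous themselves form a Poisson process with rate 0.47 × 1.5 = 0.705 per kilobase.
Over the interval, μ = 0.705 × 8 = 5.64 (an 8-kb region = 8 kilobases).
P(N = 5) = e^(−5.64) · 5.64^5/5! ≈ 0.1690.

0.1690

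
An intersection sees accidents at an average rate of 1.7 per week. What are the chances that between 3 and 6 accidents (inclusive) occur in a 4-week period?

Over the interval, μ = 1.7 × 4 = 6.8 (a 4-week period = 4 weeks).
P(3 ≤ N ≤ 6) = Σ_{j=3}^{6} e^(−6.8) · 6.8^j/j! ≈ 0.4455.

0.4455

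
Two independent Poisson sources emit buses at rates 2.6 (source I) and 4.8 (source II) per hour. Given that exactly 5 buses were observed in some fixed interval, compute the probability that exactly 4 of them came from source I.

Given the total, each event is independently from source I with probability p = λ_I/(λ_I+λ_II) = 2.6/7.4 ≈ 0.3514.
So K ~ Binomial(5, 2.6/7.4): P(K = 4) = C(5,4) · (2.6/7.4)^4 · (4.8/7.4)^1 ≈ 0.0494.

0.0494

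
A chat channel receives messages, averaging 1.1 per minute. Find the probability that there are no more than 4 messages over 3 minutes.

0.7626

Over the interval, μ = 1.1 × 3 = 3.3 (3 minutes).
P(N ≤ 4) = Σ_{j=0}^{4} e^(−μ) μ^j/j! ≈ 0.7626.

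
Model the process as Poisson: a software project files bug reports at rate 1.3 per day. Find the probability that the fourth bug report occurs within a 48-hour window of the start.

0.2640

Over the interval, μ = 1.3 × 2 = 2.6 (a 48-hour window = 2 days).
The fourth arrival falls in the interval iff at least 4 events occur there: P(S_4 ≤ t) = P(N ≥ 4) = 1 − P(N ≤ 3) ≈ 0.2640.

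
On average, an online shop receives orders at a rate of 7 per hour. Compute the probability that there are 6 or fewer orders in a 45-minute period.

Over the interval, μ = 7 × 0.75 = 5.25 (a 45-minute period = 0.75 hours).
P(N ≤ 6) = Σ_{j=0}^{6} e^(−μ) μ^j/j! ≈ 0.7248.

0.7248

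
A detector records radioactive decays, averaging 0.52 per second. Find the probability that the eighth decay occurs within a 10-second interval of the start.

0.1551

Over the interval, μ = 0.52 × 10 = 5.2 (a 10-second interval = 10 seconds).
The eighth arrival falls in the interval iff at least 8 events occur there: P(S_8 ≤ t) = P(N ≥ 8) = 1 − P(N ≤ 7) ≈ 0.1551.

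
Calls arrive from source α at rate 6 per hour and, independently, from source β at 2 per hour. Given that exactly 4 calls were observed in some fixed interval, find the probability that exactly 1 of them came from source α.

Given the total, each event is independently from source α with probability p = λ_α/(λ_α+λ_β) = 6/8 = 0.7500.
So K ~ Binomial(4, 6/8): P(K = 1) = C(4,1) · (6/8)^1 · (2/8)^3 ≈ 0.0469.

0.0469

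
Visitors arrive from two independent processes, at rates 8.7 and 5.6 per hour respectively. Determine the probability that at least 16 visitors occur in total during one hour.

0.3606

Independent Poisson processes superpose: combined rate λ = 8.7 + 5.6 = 14.3 per hour.
So μ = 14.3.
P(N ≥ 16) = 1 − P(N ≤ 15) ≈ 0.3606.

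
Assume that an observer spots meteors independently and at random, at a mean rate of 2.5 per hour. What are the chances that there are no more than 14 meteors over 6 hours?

0.4657

Over the interval, μ = 2.5 × 6 = 15 (6 hours).
P(N ≤ 14) = Σ_{j=0}^{14} e^(−μ) μ^j/j! ≈ 0.4657.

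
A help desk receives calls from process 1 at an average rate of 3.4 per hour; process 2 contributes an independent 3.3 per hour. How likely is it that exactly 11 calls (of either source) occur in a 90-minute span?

0.1143

Independent Poisson processes superpose: combined rate λ = 3.4 + 3.3 = 6.7 per hour.
Over the interval, μ = 6.7 × 1.5 = 10.05 (a 90-minute span = 1.5 hours).
P(N = 11) = e^(−10.05) · 10.05^11/11! ≈ 0.1143.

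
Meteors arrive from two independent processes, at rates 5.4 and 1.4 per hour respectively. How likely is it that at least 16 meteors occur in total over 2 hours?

Independent Poisson processes superpose: combined rate λ = 5.4 + 1.4 = 6.8 per hour.
Over the interval, μ = 6.8 × 2 = 13.6 (2 hours).
P(N ≥ 16) = 1 − P(N ≤ 15) ≈ 0.2917.

0.2917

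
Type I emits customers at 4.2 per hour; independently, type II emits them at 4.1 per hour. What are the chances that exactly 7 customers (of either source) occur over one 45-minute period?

Independent Poisson processes superpose: combined rate λ = 4.2 + 4.1 = 8.3 per hour.
Over the interval, μ = 8.3 × 0.75 = 6.225 (a 45-minute period = 0.75 hours).
P(N = 7) = e^(−6.225) · 6.225^7/7! ≈ 0.1423.

0.1423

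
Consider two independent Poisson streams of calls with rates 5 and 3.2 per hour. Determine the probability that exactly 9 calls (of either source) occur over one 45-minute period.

0.0740

Independent Poisson processes superpose: combined rate λ = 5 + 3.2 = 8.2 per hour.
Over the interval, μ = 8.2 × 0.75 = 6.15 (a 45-minute period = 0.75 hours).
P(N = 9) = e^(−6.15) · 6.15^9/9! ≈ 0.0740.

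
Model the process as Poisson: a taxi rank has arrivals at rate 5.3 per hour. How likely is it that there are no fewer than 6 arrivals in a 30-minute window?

0.0528

Over the interval, μ = 5.3 × 0.5 = 2.65 (a 30-minute window = 0.5 hours).
P(N ≥ 6) = 1 − P(N ≤ 5) = 1 − Σ_{j=0}^{5} e^(−μ) μ^j/j! ≈ 0.0528.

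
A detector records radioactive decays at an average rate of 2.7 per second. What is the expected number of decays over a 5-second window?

13.5

E[N] = λt = 2.7 × 5 = 13.5 (a 5-second window = 5 seconds).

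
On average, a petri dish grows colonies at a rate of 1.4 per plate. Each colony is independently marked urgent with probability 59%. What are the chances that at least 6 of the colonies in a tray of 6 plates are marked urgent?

Thinning: the colonies that are marked urgent themselves form a Poisson process with rate 0.59 × 1.4 = 0.826 per plate.
Over the interval, μ = 0.826 × 6 = 4.956 (a tray of 6 plates = 6 plates).
P(N ≥ 6) = 1 − P(N ≤ 5) ≈ 0.3763.

0.3763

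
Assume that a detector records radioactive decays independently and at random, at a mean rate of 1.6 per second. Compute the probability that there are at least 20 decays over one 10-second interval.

0.1878

Over the interval, μ = 1.6 × 10 = 16 (a 10-second interval = 10 seconds).
P(N ≥ 20) = 1 − P(N ≤ 19) = 1 − Σ_{j=0}^{19} e^(−μ) μ^j/j! ≈ 0.1878.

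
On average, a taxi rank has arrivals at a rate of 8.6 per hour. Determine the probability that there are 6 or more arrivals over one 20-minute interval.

Over the interval, μ = 8.6 × 1/3 ≈ 2.86667 (a 20-minute interval = 1/3 hours).
P(N ≥ 6) = 1 − P(N ≤ 5) = 1 − Σ_{j=0}^{5} e^(−μ) μ^j/j! ≈ 0.0711.

0.0711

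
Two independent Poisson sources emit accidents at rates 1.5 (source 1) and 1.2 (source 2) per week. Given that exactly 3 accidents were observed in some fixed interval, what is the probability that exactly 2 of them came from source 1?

Given the total, each event is independently from source 1 with probability p = λ_1/(λ_1+λ_2) = 1.5/2.7 ≈ 0.5556.
So K ~ Binomial(3, 1.5/2.7): P(K = 2) = C(3,2) · (1.5/2.7)^2 · (1.2/2.7)^1 ≈ 0.4115.

0.4115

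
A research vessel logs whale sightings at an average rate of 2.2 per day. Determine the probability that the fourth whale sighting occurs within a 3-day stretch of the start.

Over the interval, μ = 2.2 × 3 = 6.6 (a 3-day stretch = 3 days).
The fourth arrival falls in the interval iff at least 4 events occur there: P(S_4 ≤ t) = P(N ≥ 4) = 1 − P(N ≤ 3) ≈ 0.8948.

0.8948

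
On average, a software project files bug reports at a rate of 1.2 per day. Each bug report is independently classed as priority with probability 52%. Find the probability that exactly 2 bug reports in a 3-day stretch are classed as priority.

0.2695

Thinning: the bug reports that are classed as priority themselves form a Poisson process with rate 0.52 × 1.2 = 0.624 per day.
Over the interval, μ = 0.624 × 3 = 1.872 (a 3-day stretch = 3 days).
P(N = 2) = e^(−1.872) · 1.872^2/2! ≈ 0.2695.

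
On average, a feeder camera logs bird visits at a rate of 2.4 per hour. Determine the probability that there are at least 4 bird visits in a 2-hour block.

Over the interval, μ = 2.4 × 2 = 4.8 (a 2-hour block = 2 hours).
P(N ≥ 4) = 1 − P(N ≤ 3) = 1 − Σ_{j=0}^{3} e^(−μ) μ^j/j! ≈ 0.7058.

0.7058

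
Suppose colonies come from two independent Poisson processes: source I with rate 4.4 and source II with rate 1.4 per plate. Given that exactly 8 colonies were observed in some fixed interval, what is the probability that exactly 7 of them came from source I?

0.2792

Given the total, each event is independently from source I with probability p = λ_I/(λ_I+λ_II) = 4.4/5.8 ≈ 0.7586.
So K ~ Binomial(8, 4.4/5.8): P(K = 7) = C(8,7) · (4.4/5.8)^7 · (1.4/5.8)^1 ≈ 0.2792.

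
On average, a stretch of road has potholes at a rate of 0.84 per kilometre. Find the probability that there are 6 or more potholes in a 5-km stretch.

Over the interval, μ = 0.84 × 5 = 4.2 (a 5-km stretch = 5 kilometres).
P(N ≥ 6) = 1 − P(N ≤ 5) = 1 − Σ_{j=0}^{5} e^(−μ) μ^j/j! ≈ 0.2469.

0.2469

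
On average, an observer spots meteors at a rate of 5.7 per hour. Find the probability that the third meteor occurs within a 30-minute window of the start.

Over the interval, μ = 5.7 × 0.5 = 2.85 (a 30-minute window = 0.5 hours).
The third arrival falls in the interval iff at least 3 events occur there: P(S_3 ≤ t) = P(N ≥ 3) = 1 − P(N ≤ 2) ≈ 0.5424.

0.5424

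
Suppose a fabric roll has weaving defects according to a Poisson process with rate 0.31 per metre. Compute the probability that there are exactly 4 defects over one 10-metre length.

0.1733

Over the interval, μ = 0.31 × 10 = 3.1 (a 10-metre length = 10 metres).
P(N = 4) = e^(−μ) μ^4/4! = e^(−3.1) · 3.1^4/24 ≈ 0.1733.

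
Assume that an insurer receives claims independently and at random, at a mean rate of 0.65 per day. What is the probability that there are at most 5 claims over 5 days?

0.8888

Over the interval, μ = 0.65 × 5 = 3.25 (5 days).
P(N ≤ 5) = Σ_{j=0}^{5} e^(−μ) μ^j/j! ≈ 0.8888.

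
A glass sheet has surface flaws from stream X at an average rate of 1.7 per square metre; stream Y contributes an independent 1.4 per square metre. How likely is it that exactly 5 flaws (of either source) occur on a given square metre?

Independent Poisson processes superpose: combined rate λ = 1.7 + 1.4 = 3.1 per square metre.
So μ = 3.1.
P(N = 5) = e^(−3.1) · 3.1^5/5! ≈ 0.1075.

0.1075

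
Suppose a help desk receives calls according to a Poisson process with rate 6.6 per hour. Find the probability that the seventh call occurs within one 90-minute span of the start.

0.8634

Over the interval, μ = 6.6 × 1.5 = 9.9 (a 90-minute span = 1.5 hours).
The seventh arrival falls in the interval iff at least 7 events occur there: P(S_7 ≤ t) = P(N ≥ 7) = 1 − P(N ≤ 6) ≈ 0.8634.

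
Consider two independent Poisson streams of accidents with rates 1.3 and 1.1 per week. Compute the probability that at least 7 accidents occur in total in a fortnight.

Independent Poisson processes superpose: combined rate λ = 1.3 + 1.1 = 2.4 per week.
Over the interval, μ = 2.4 × 2 = 4.8 (a fortnight = 2 weeks).
P(N ≥ 7) = 1 − P(N ≤ 6) ≈ 0.2092.

0.2092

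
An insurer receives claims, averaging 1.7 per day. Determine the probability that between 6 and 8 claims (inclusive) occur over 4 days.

0.4278

Over the interval, μ = 1.7 × 4 = 6.8 (4 days).
P(6 ≤ N ≤ 8) = Σ_{j=6}^{8} e^(−6.8) · 6.8^j/j! ≈ 0.4278.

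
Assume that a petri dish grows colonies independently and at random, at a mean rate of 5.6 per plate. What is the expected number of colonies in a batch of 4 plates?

E[N] = λt = 5.6 × 4 = 22.4 (a batch of 4 plates = 4 plates).

22.4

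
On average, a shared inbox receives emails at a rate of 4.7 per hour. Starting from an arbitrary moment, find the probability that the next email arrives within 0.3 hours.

0.7559

Inter-arrival times are exponential with rate λ = 4.7 per hour.
P(T ≤ 0.3) = 1 − e^(−λt) = 1 − e^(−4.7 × 0.3) = 1 − e^(−1.41) ≈ 0.7559.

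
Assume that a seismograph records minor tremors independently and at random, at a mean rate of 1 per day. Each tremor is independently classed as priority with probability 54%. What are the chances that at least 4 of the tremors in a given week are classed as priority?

Thinning: the tremors that are classed as priority themselves form a Poisson process with rate 0.54 × 1 = 0.54 per day.
Over the interval, μ = 0.54 × 7 = 3.78 (a week = 7 days).
P(N ≥ 4) = 1 − P(N ≤ 3) ≈ 0.5224.

0.5224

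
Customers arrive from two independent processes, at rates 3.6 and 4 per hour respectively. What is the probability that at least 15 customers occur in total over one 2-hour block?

Independent Poisson processes superpose: combined rate λ = 3.6 + 4 = 7.6 per hour.
Over the interval, μ = 7.6 × 2 = 15.2 (a 2-hour block = 2 hours).
P(N ≥ 15) = 1 − P(N ≤ 14) ≈ 0.5547.

0.5547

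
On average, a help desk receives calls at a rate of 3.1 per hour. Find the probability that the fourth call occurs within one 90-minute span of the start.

Over the interval, μ = 3.1 × 1.5 = 4.65 (a 90-minute span = 1.5 hours).
The fourth arrival falls in the interval iff at least 4 events occur there: P(S_4 ≤ t) = P(N ≥ 4) = 1 − P(N ≤ 3) ≈ 0.6824.

0.6824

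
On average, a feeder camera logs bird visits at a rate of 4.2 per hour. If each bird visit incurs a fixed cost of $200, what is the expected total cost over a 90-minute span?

$1260

E[N] = 4.2 × 1.5 = 6.3 (a 90-minute span = 1.5 hours); E[cost] = 6.3 × $200 = $1260.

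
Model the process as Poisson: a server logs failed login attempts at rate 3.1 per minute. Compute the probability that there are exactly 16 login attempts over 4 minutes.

0.0615

Over the interval, μ = 3.1 × 4 = 12.4 (4 minutes).
P(N = 16) = e^(−μ) μ^16/16! = e^(−12.4) · 12.4^16/20922789888000 ≈ 0.0615.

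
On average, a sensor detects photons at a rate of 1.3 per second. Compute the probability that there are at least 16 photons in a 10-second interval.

Over the interval, μ = 1.3 × 10 = 13 (a 10-second interval = 10 seconds).
P(N ≥ 16) = 1 − P(N ≤ 15) = 1 − Σ_{j=0}^{15} e^(−μ) μ^j/j! ≈ 0.2364.

0.2364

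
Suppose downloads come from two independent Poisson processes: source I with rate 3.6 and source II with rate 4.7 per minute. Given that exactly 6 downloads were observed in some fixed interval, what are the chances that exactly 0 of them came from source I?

0.0330

Given the total, each event is independently from source I with probability p = λ_I/(λ_I+λ_II) = 3.6/8.3 ≈ 0.4337.
So K ~ Binomial(6, 3.6/8.3): P(K = 0) = C(6,0) · (3.6/8.3)^0 · (4.7/8.3)^6 ≈ 0.0330.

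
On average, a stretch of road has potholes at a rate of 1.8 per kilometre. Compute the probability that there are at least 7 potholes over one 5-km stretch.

Over the interval, μ = 1.8 × 5 = 9 (a 5-km stretch = 5 kilometres).
P(N ≥ 7) = 1 − P(N ≤ 6) = 1 − Σ_{j=0}^{6} e^(−μ) μ^j/j! ≈ 0.7932.

0.7932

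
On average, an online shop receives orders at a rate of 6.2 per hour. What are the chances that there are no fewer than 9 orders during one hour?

0.1741

With mean μ = 6.2 per hour,
P(N ≥ 9) = 1 − P(N ≤ 8) = 1 − Σ_{j=0}^{8} e^(−μ) μ^j/j! ≈ 0.1741.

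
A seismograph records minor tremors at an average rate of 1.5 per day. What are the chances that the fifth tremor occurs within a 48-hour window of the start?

Over the interval, μ = 1.5 × 2 = 3 (a 48-hour window = 2 days).
The fifth arrival falls in the interval iff at least 5 events occur there: P(S_5 ≤ t) = P(N ≥ 5) = 1 − P(N ≤ 4) ≈ 0.1847.

0.1847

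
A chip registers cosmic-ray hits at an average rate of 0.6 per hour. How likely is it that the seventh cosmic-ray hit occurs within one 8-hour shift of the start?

Over the interval, μ = 0.6 × 8 = 4.8 (an 8-hour shift = 8 hours).
The seventh arrival falls in the interval iff at least 7 events occur there: P(S_7 ≤ t) = P(N ≥ 7) = 1 − P(N ≤ 6) ≈ 0.2092.

0.2092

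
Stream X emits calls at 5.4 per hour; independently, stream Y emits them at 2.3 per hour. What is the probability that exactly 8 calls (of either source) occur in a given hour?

Independent Poisson processes superpose: combined rate λ = 5.4 + 2.3 = 7.7 per hour.
So μ = 7.7.
P(N = 8) = e^(−7.7) · 7.7^8/8! ≈ 0.1388.

0.1388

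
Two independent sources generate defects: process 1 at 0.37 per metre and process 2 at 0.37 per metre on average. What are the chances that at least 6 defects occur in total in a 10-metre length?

0.7474

Independent Poisson processes superpose: combined rate λ = 0.37 + 0.37 = 0.74 per metre.
Over the interval, μ = 0.74 × 10 = 7.4 (a 10-metre length = 10 metres).
P(N ≥ 6) = 1 − P(N ≤ 5) ≈ 0.7474.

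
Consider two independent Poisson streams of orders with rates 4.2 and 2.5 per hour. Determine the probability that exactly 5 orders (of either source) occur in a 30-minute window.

0.1234

Independent Poisson processes superpose: combined rate λ = 4.2 + 2.5 = 6.7 per hour.
Over the interval, μ = 6.7 × 0.5 = 3.35 (a 30-minute window = 0.5 hours).
P(N = 5) = e^(−3.35) · 3.35^5/5! ≈ 0.1234.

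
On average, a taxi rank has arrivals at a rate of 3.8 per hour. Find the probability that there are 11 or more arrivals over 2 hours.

Over the interval, μ = 3.8 × 2 = 7.6 (2 hours).
P(N ≥ 11) = 1 − P(N ≤ 10) = 1 − Σ_{j=0}^{10} e^(−μ) μ^j/j! ≈ 0.1465.

0.1465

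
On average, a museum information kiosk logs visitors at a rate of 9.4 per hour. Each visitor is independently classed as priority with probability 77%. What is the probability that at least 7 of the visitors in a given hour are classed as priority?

Thinning: the visitors that are classed as priority themselves form a Poisson process with rate 0.77 × 9.4 = 7.238 per hour.
So μ = 7.238.
P(N ≥ 7) = 1 − P(N ≤ 6) ≈ 0.5851.

0.5851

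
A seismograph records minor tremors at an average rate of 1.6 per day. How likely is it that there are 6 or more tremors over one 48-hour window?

Over the interval, μ = 1.6 × 2 = 3.2 (a 48-hour window = 2 days).
P(N ≥ 6) = 1 − P(N ≤ 5) = 1 − Σ_{j=0}^{5} e^(−μ) μ^j/j! ≈ 0.1054.

0.1054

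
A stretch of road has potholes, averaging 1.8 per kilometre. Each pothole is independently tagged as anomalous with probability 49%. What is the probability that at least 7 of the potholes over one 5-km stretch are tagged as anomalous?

0.1576

Thinning: the potholes that are tagged as anomalous themselves form a Poisson process with rate 0.49 × 1.8 = 0.882 per kilometre.
Over the interval, μ = 0.882 × 5 = 4.41 (a 5-km stretch = 5 kilometres).
P(N ≥ 7) = 1 − P(N ≤ 6) ≈ 0.1576.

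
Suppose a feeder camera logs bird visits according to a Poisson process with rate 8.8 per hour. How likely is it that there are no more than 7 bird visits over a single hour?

With mean μ = 8.8 per hour,
P(N ≤ 7) = Σ_{j=0}^{7} e^(−μ) μ^j/j! ≈ 0.3478.

0.3478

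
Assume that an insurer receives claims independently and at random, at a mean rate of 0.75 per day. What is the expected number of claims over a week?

E[N] = λt = 0.75 × 7 = 5.25 (a week = 7 days).

5.25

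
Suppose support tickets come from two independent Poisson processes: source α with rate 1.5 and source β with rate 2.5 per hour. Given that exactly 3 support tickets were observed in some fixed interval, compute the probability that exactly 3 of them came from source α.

Given the total, each event is independently from source α with probability p = λ_α/(λ_α+λ_β) = 1.5/4 = 0.3750.
So K ~ Binomial(3, 1.5/4): P(K = 3) = C(3,3) · (1.5/4)^3 · (2.5/4)^0 ≈ 0.0527.

0.0527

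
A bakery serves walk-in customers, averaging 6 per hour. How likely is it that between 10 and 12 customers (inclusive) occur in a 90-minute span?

Over the interval, μ = 6 × 1.5 = 9 (a 90-minute span = 1.5 hours).
P(10 ≤ N ≤ 12) = Σ_{j=10}^{12} e^(−9) · 9^j/j! ≈ 0.2884.

0.2884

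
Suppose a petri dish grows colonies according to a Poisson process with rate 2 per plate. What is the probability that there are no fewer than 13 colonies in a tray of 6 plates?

0.4240

Over the interval, μ = 2 × 6 = 12 (a tray of 6 plates = 6 plates).
P(N ≥ 13) = 1 − P(N ≤ 12) = 1 − Σ_{j=0}^{12} e^(−μ) μ^j/j! ≈ 0.4240.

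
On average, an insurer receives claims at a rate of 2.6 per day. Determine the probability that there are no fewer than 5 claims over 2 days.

0.5939

Over the interval, μ = 2.6 × 2 = 5.2 (2 days).
P(N ≥ 5) = 1 − P(N ≤ 4) = 1 − Σ_{j=0}^{4} e^(−μ) μ^j/j! ≈ 0.5939.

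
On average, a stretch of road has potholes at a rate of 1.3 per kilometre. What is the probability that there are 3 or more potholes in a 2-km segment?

0.4816

Over the interval, μ = 1.3 × 2 = 2.6 (a 2-km segment = 2 kilometres).
P(N ≥ 3) = 1 − P(N ≤ 2) = 1 − Σ_{j=0}^{2} e^(−μ) μ^j/j! ≈ 0.4816.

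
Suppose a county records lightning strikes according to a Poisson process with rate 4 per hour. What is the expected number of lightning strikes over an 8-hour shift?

E[N] = λt = 4 × 8 = 32 (an 8-hour shift = 8 hours).

32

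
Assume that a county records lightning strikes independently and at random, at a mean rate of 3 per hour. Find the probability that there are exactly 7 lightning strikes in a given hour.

0.0216

With mean μ = 3 per hour,
P(N = 7) = e^(−μ) μ^7/7! = e^(−3) · 3^7/5040 ≈ 0.0216.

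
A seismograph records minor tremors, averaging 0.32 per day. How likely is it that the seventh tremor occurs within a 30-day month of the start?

Over the interval, μ = 0.32 × 30 = 9.6 (a 30-day month = 30 days).
The seventh arrival falls in the interval iff at least 7 events occur there: P(S_7 ≤ t) = P(N ≥ 7) = 1 − P(N ≤ 6) ≈ 0.8426.

0.8426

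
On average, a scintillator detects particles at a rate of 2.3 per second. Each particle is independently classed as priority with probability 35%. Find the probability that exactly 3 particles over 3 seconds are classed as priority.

0.2098

Thinning: the particles that are classed as priority themselves form a Poisson process with rate 0.35 × 2.3 = 0.805 per second.
Over the interval, μ = 0.805 × 3 = 2.415 (3 seconds).
P(N = 3) = e^(−2.415) · 2.415^3/3! ≈ 0.2098.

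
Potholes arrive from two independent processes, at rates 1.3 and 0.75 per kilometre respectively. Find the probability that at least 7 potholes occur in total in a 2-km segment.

0.1214

Independent Poisson processes superpose: combined rate λ = 1.3 + 0.75 = 2.05 per kilometre.
Over the interval, μ = 2.05 × 2 = 4.1 (a 2-km segment = 2 kilometres).
P(N ≥ 7) = 1 − P(N ≤ 6) ≈ 0.1214.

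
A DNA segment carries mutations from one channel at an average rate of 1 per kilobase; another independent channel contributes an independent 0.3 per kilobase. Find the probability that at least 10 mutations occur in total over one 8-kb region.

0.5910

Independent Poisson processes superpose: combined rate λ = 1 + 0.3 = 1.3 per kilobase.
Over the interval, μ = 1.3 × 8 = 10.4 (an 8-kb region = 8 kilobases).
P(N ≥ 10) = 1 − P(N ≤ 9) ≈ 0.5910.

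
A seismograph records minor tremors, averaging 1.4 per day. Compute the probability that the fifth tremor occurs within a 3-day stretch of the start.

Over the interval, μ = 1.4 × 3 = 4.2 (a 3-day stretch = 3 days).
The fifth arrival falls in the interval iff at least 5 events occur there: P(S_5 ≤ t) = P(N ≥ 5) = 1 − P(N ≤ 4) ≈ 0.4102.

0.4102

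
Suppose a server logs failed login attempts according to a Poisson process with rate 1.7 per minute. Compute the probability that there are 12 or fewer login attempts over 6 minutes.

Over the interval, μ = 1.7 × 6 = 10.2 (6 minutes).
P(N ≤ 12) = Σ_{j=0}^{12} e^(−μ) μ^j/j! ≈ 0.7722.

0.7722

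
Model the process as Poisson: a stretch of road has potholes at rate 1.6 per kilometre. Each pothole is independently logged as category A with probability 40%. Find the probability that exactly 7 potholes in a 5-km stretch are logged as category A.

Thinning: the potholes that are logged as category A themselves form a Poisson process with rate 0.4 × 1.6 = 0.64 per kilometre.
Over the interval, μ = 0.64 × 5 = 3.2 (a 5-km stretch = 5 kilometres).
P(N = 7) = e^(−3.2) · 3.2^7/7! ≈ 0.0278.

0.0278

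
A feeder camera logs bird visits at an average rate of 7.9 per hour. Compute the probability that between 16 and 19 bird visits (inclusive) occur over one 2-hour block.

0.3393

Over the interval, μ = 7.9 × 2 = 15.8 (a 2-hour block = 2 hours).
P(16 ≤ N ≤ 19) = Σ_{j=16}^{19} e^(−15.8) · 15.8^j/j! ≈ 0.3393.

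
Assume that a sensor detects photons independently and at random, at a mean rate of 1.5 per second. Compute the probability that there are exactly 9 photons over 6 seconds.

0.1318

Over the interval, μ = 1.5 × 6 = 9 (6 seconds).
P(N = 9) = e^(−μ) μ^9/9! = e^(−9) · 9^9/362880 ≈ 0.1318.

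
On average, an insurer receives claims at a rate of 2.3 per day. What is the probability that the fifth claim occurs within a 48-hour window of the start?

Over the interval, μ = 2.3 × 2 = 4.6 (a 48-hour window = 2 days).
The fifth arrival falls in the interval iff at least 5 events occur there: P(S_5 ≤ t) = P(N ≥ 5) = 1 − P(N ≤ 4) ≈ 0.4868.

0.4868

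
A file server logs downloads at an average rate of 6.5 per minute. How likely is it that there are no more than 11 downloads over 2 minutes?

0.3532

Over the interval, μ = 6.5 × 2 = 13 (2 minutes).
P(N ≤ 11) = Σ_{j=0}^{11} e^(−μ) μ^j/j! ≈ 0.3532.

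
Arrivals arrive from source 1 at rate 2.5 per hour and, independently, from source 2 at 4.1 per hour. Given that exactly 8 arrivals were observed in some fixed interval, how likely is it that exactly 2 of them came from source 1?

Given the total, each event is independently from source 1 with probability p = λ_1/(λ_1+λ_2) = 2.5/6.6 ≈ 0.3788.
So K ~ Binomial(8, 2.5/6.6): P(K = 2) = C(8,2) · (2.5/6.6)^2 · (4.1/6.6)^6 ≈ 0.2309.

0.2309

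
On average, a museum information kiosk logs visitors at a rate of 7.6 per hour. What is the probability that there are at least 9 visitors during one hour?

0.3518

With mean μ = 7.6 per hour,
P(N ≥ 9) = 1 − P(N ≤ 8) = 1 − Σ_{j=0}^{8} e^(−μ) μ^j/j! ≈ 0.3518.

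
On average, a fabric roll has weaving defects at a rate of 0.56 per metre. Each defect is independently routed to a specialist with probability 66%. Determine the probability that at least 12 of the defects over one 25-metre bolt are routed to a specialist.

0.2209

Thinning: the defects that are routed to a specialist themselves form a Poisson process with rate 0.66 × 0.56 = 0.3696 per metre.
Over the interval, μ = 0.3696 × 25 = 9.24 (a 25-metre bolt = 25 metres).
P(N ≥ 12) = 1 − P(N ≤ 11) ≈ 0.2209.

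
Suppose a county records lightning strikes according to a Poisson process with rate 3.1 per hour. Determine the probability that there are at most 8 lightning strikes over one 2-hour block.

0.8259

Over the interval, μ = 3.1 × 2 = 6.2 (a 2-hour block = 2 hours).
P(N ≤ 8) = Σ_{j=0}^{8} e^(−μ) μ^j/j! ≈ 0.8259.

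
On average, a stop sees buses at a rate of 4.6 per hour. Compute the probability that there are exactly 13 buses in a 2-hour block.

0.0549

Over the interval, μ = 4.6 × 2 = 9.2 (a 2-hour block = 2 hours).
P(N = 13) = e^(−μ) μ^13/13! = e^(−9.2) · 9.2^13/6227020800 ≈ 0.0549.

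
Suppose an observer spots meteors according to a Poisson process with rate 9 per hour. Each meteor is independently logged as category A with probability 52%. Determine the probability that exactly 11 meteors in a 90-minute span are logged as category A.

Thinning: the meteors that are logged as category A themselves form a Poisson process with rate 0.52 × 9 = 4.68 per hour.
Over the interval, μ = 4.68 × 1.5 = 7.02 (a 90-minute span = 1.5 hours).
P(N = 11) = e^(−7.02) · 7.02^11/11! ≈ 0.0457.

0.0457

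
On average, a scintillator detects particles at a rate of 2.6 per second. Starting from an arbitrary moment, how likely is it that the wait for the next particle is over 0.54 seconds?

The wait for the next event is exponential with rate λ = 2.6 per second.
P(T > 0.54) = e^(−λt) = e^(−2.6 × 0.54) = e^(−1.404) ≈ 0.2456.

0.2456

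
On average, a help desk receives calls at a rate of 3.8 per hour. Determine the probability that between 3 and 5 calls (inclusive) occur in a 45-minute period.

0.4728

Over the interval, μ = 3.8 × 0.75 = 2.85 (a 45-minute period = 0.75 hours).
P(3 ≤ N ≤ 5) = Σ_{j=3}^{5} e^(−2.85) · 2.85^j/j! ≈ 0.4728.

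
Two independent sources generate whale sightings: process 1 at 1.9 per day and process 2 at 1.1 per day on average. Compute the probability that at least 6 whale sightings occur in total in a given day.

0.0839

Independent Poisson processes superpose: combined rate λ = 1.9 + 1.1 = 3 per day.
So μ = 3.
P(N ≥ 6) = 1 − P(N ≤ 5) ≈ 0.0839.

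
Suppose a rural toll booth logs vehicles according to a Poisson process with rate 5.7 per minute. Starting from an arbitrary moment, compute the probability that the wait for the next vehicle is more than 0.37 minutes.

0.1214

The wait for the next event is exponential with rate λ = 5.7 per minute.
P(T > 0.37) = e^(−λt) = e^(−5.7 × 0.37) = e^(−2.109) ≈ 0.1214.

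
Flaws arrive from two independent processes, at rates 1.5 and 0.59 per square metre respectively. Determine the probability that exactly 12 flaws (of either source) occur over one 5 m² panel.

0.1025

Independent Poisson processes superpose: combined rate λ = 1.5 + 0.59 = 2.09 per square metre.
Over the interval, μ = 2.09 × 5 = 10.45 (a 5 m² panel = 5 square metres).
P(N = 12) = e^(−10.45) · 10.45^12/12! ≈ 0.1025.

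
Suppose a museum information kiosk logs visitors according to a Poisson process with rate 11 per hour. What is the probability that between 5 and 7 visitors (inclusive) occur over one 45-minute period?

0.3325

Over the interval, μ = 11 × 0.75 = 8.25 (a 45-minute period = 0.75 hours).
P(5 ≤ N ≤ 7) = Σ_{j=5}^{7} e^(−8.25) · 8.25^j/j! ≈ 0.3325.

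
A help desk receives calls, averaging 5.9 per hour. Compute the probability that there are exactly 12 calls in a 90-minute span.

Over the interval, μ = 5.9 × 1.5 = 8.85 (a 90-minute span = 1.5 hours).
P(N = 12) = e^(−μ) μ^12/12! = e^(−8.85) · 8.85^12/479001600 ≈ 0.0691.

0.0691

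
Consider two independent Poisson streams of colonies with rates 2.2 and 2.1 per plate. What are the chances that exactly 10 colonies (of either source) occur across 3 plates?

Independent Poisson processes superpose: combined rate λ = 2.2 + 2.1 = 4.3 per plate.
Over the interval, μ = 4.3 × 3 = 12.9 (3 plates).
P(N = 10) = e^(−12.9) · 12.9^10/10! ≈ 0.0878.

0.0878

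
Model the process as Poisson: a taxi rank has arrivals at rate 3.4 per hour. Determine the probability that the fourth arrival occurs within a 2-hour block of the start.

Over the interval, μ = 3.4 × 2 = 6.8 (a 2-hour block = 2 hours).
The fourth arrival falls in the interval iff at least 4 events occur there: P(S_4 ≤ t) = P(N ≥ 4) = 1 − P(N ≤ 3) ≈ 0.9072.

0.9072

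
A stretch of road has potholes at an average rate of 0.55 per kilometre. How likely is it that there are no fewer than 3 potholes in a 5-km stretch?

0.5185

Over the interval, μ = 0.55 × 5 = 2.75 (a 5-km stretch = 5 kilometres).
P(N ≥ 3) = 1 − P(N ≤ 2) = 1 − Σ_{j=0}^{2} e^(−μ) μ^j/j! ≈ 0.5185.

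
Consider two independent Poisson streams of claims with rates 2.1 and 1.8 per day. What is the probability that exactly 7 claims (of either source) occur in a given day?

Independent Poisson processes superpose: combined rate λ = 2.1 + 1.8 = 3.9 per day.
So μ = 3.9.
P(N = 7) = e^(−3.9) · 3.9^7/7! ≈ 0.0551.

0.0551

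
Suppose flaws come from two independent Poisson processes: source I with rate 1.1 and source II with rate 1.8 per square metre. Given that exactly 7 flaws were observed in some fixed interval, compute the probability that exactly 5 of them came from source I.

Given the total, each event is independently from source I with probability p = λ_I/(λ_I+λ_II) = 1.1/2.9 ≈ 0.3793.
So K ~ Binomial(7, 1.1/2.9): P(K = 5) = C(7,5) · (1.1/2.9)^5 · (1.8/2.9)^2 ≈ 0.0635.

0.0635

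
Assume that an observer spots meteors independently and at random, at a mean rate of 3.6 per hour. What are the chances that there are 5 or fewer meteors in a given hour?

With mean μ = 3.6 per hour,
P(N ≤ 5) = Σ_{j=0}^{5} e^(−μ) μ^j/j! ≈ 0.8441.

0.8441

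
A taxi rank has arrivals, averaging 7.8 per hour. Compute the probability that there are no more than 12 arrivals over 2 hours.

Over the interval, μ = 7.8 × 2 = 15.6 (2 hours).
P(N ≤ 12) = Σ_{j=0}^{12} e^(−μ) μ^j/j! ≈ 0.2209.

0.2209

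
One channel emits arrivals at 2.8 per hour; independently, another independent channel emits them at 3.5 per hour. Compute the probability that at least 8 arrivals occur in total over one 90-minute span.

Independent Poisson processes superpose: combined rate λ = 2.8 + 3.5 = 6.3 per hour.
Over the interval, μ = 6.3 × 1.5 = 9.45 (a 90-minute span = 1.5 hours).
P(N ≥ 8) = 1 − P(N ≤ 7) ≈ 0.7261.

0.7261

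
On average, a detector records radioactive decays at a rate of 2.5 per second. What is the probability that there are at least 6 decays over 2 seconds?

0.3840

Over the interval, μ = 2.5 × 2 = 5 (2 seconds).
P(N ≥ 6) = 1 − P(N ≤ 5) = 1 − Σ_{j=0}^{5} e^(−μ) μ^j/j! ≈ 0.3840.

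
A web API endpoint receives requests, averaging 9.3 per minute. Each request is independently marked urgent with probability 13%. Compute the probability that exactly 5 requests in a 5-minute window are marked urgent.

Thinning: the requests that are marked urgent themselves form a Poisson process with rate 0.13 × 9.3 = 1.209 per minute.
Over the interval, μ = 1.209 × 5 = 6.045 (a 5-minute window = 5 minutes).
P(N = 5) = e^(−6.045) · 6.045^5/5! ≈ 0.1594.

0.1594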